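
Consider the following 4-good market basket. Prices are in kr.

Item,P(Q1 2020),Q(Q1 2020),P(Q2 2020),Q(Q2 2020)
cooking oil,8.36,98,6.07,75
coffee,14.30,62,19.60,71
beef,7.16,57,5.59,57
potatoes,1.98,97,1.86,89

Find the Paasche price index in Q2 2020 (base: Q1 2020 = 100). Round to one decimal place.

104.7

Paasche price index uses current-period quantities as weights.
ΣP(Q2 2020)·Q(Q2 2020) = 6.07×75 + 19.60×71 + 5.59×57 + 1.86×89 = 455.25 + 1391.6 + 318.63 + 165.54 = 2331.02
ΣP(Q1 2020)·Q(Q2 2020) = 8.36×75 + 14.30×71 + 7.16×57 + 1.98×89 = 627 + 1015.3 + 408.12 + 176.22 = 2226.64
Index = 2331.02 / 2226.64 × 100 = 104.6878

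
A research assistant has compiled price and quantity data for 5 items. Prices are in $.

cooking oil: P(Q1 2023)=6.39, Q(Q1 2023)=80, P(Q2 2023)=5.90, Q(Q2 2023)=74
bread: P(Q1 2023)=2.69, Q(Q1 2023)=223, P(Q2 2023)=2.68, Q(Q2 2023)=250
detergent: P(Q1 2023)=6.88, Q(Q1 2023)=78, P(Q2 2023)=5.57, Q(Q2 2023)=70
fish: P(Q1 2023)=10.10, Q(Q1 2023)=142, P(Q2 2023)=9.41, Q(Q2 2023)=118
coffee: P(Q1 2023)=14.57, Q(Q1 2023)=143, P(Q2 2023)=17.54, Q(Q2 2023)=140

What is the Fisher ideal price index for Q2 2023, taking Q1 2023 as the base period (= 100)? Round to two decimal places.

103.87

Laspeyres component (base-period weights):
ΣP(Q2 2023)Q(Q1 2023) = 5.90×80 + 2.68×223 + 5.57×78 + 9.41×142 + 17.54×143 = 472 + 597.64 + 434.46 + 1336.22 + 2508.22 = 5348.54
ΣP(Q1 2023)Q(Q1 2023) = 6.39×80 + 2.69×223 + 6.88×78 + 10.10×142 + 14.57×143 = 511.2 + 599.87 + 536.64 + 1434.2 + 2083.51 = 5165.42
L = 5348.54 / 5165.42 × 100 = 103.5451
Paasche component (current-period weights):
ΣP(Q2 2023)Q(Q2 2023) = 5.90×74 + 2.68×250 + 5.57×70 + 9.41×118 + 17.54×140 = 436.6 + 670 + 389.9 + 1110.38 + 2455.6 = 5062.48
ΣP(Q1 2023)Q(Q2 2023) = 6.39×74 + 2.69×250 + 6.88×70 + 10.10×118 + 14.57×140 = 472.86 + 672.5 + 481.6 + 1191.8 + 2039.8 = 4858.56
P = 5062.48 / 4858.56 × 100 = 104.1971
Fisher = √(L × P) = √(103.5451 × 104.1971) = 103.8706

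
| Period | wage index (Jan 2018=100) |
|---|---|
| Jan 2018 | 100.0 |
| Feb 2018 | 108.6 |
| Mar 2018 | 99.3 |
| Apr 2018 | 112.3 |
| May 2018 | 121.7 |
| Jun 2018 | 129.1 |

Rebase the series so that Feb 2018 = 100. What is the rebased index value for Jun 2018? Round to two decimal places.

118.88

Rebased(Jun 2018) = 129.1 / 108.6 × 100 = 118.8766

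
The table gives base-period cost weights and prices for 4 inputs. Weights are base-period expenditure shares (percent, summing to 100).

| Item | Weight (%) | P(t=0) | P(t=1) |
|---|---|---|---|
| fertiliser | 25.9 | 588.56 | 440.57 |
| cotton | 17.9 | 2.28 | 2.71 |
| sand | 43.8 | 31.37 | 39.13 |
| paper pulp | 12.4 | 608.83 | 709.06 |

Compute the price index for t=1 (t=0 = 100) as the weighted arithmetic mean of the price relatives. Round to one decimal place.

109.7

fertiliser: 25.9 × (440.57/588.56) = 25.9 × 0.748556 = 19.3876
cotton: 17.9 × (2.71/2.28) = 17.9 × 1.188596 = 21.2759
sand: 43.8 × (39.13/31.37) = 43.8 × 1.247370 = 54.6348
paper pulp: 12.4 × (709.06/608.83) = 12.4 × 1.164627 = 14.4414
Index = Σ wᵢ·(p₁ᵢ/p₀ᵢ) = 19.3876 + 21.2759 + 54.6348 + 14.4414 = 109.7397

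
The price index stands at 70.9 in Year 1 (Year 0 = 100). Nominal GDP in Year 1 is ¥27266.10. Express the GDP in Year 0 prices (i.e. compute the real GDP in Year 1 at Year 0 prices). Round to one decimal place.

38457.1

Real = Nominal ÷ (Index/100) = 27266.10 ÷ (70.9/100)
     = 27266.10 ÷ 0.709 = 38457.1227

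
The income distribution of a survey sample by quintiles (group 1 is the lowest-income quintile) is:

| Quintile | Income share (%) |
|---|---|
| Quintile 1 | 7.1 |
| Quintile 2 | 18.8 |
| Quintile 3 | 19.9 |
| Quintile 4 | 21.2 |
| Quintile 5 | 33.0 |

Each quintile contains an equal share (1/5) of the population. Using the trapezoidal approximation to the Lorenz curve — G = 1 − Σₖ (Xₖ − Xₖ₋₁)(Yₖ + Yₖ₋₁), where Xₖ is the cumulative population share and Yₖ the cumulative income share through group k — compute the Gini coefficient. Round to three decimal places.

0.217

Cumulative income shares Yₖ: 0.0710, 0.2590, 0.4580, 0.6700, 1.0000
Σ (Xₖ−Xₖ₋₁)(Yₖ+Yₖ₋₁) = (1/5)(0.0710+0.0000) + (1/5)(0.2590+0.0710) + (1/5)(0.4580+0.2590) + (1/5)(0.6700+0.4580) + (1/5)(1.0000+0.6700)
  = 0.0142 + 0.0660 + 0.1434 + 0.2256 + 0.3340 = 0.7832
G = 1 − 0.7832 = 0.2168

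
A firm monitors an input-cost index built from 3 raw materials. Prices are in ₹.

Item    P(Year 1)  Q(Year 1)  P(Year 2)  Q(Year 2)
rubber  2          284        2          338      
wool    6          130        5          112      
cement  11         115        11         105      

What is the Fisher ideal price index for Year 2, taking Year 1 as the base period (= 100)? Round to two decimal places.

95.27

Laspeyres component (base-period weights):
ΣP(Year 2)Q(Year 1) = 2×284 + 5×130 + 11×115 = 568 + 650 + 1265 = 2483
ΣP(Year 1)Q(Year 1) = 2×284 + 6×130 + 11×115 = 568 + 780 + 1265 = 2613
L = 2483 / 2613 × 100 = 95.0249
Paasche component (current-period weights):
ΣP(Year 2)Q(Year 2) = 2×338 + 5×112 + 11×105 = 676 + 560 + 1155 = 2391
ΣP(Year 1)Q(Year 2) = 2×338 + 6×112 + 11×105 = 676 + 672 + 1155 = 2503
P = 2391 / 2503 × 100 = 95.5254
Fisher = √(L × P) = √(95.0249 × 95.5254) = 95.2748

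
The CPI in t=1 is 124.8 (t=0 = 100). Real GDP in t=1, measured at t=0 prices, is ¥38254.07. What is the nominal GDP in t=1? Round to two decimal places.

47741.08

Nominal = Real × (Index/100) = 38254.07 × (124.8/100)
        = 38254.07 × 1.248 = 47741.0794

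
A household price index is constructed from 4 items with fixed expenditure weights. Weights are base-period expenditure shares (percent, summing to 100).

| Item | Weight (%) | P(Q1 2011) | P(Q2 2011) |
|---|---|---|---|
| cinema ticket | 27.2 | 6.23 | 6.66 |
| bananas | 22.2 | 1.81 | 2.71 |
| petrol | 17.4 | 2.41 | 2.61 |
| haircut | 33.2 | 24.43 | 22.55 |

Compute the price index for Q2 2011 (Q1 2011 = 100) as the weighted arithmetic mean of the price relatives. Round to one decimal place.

111.8

cinema ticket: 27.2 × (6.66/6.23) = 27.2 × 1.069021 = 29.0774
bananas: 22.2 × (2.71/1.81) = 22.2 × 1.497238 = 33.2387
petrol: 17.4 × (2.61/2.41) = 17.4 × 1.082988 = 18.8440
haircut: 33.2 × (22.55/24.43) = 33.2 × 0.923045 = 30.6451
Index = Σ wᵢ·(p₁ᵢ/p₀ᵢ) = 29.0774 + 33.2387 + 18.8440 + 30.6451 = 111.8051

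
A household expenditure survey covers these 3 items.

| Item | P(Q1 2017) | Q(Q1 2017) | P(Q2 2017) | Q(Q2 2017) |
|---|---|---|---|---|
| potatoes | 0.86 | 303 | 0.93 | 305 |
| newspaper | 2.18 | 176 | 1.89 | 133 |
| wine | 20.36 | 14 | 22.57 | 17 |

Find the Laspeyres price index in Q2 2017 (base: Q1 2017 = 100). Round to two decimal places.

Laspeyres price index uses base-period quantities as weights.
ΣP(Q2 2017)·Q(Q1 2017) = 0.93×303 + 1.89×176 + 22.57×14 = 281.79 + 332.64 + 315.98 = 930.41
ΣP(Q1 2017)·Q(Q1 2017) = 0.86×303 + 2.18×176 + 20.36×14 = 260.58 + 383.68 + 285.04 = 929.3
Index = 930.41 / 929.3 × 100 = 100.1194

100.12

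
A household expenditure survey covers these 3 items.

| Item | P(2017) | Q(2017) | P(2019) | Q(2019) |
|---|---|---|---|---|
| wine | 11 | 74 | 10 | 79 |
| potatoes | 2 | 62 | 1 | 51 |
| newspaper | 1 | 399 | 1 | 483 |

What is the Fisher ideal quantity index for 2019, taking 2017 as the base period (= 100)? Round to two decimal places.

109.49

Laspeyres component (base-period weights):
ΣP(2017)Q(2019) = 11×79 + 2×51 + 1×483 = 869 + 102 + 483 = 1454
ΣP(2017)Q(2017) = 11×74 + 2×62 + 1×399 = 814 + 124 + 399 = 1337
L = 1454 / 1337 × 100 = 108.7509
Paasche component (current-period weights):
ΣP(2019)Q(2019) = 10×79 + 1×51 + 1×483 = 790 + 51 + 483 = 1324
ΣP(2019)Q(2017) = 10×74 + 1×62 + 1×399 = 740 + 62 + 399 = 1201
P = 1324 / 1201 × 100 = 110.2415
Fisher = √(L × P) = √(108.7509 × 110.2415) = 109.4937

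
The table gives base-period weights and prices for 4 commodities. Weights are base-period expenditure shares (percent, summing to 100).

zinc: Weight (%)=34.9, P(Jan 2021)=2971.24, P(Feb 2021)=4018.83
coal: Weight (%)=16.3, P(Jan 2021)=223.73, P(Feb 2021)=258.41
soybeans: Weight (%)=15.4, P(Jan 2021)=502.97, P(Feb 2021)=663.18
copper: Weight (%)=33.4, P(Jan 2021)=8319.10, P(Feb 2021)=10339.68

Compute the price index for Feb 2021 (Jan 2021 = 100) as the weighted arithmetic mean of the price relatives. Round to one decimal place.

zinc: 34.9 × (4018.83/2971.24) = 34.9 × 1.352577 = 47.2049
coal: 16.3 × (258.41/223.73) = 16.3 × 1.155008 = 18.8266
soybeans: 15.4 × (663.18/502.97) = 15.4 × 1.318528 = 20.3053
copper: 33.4 × (10339.68/8319.10) = 33.4 × 1.242884 = 41.5123
Index = Σ wᵢ·(p₁ᵢ/p₀ᵢ) = 47.2049 + 18.8266 + 20.3053 + 41.5123 = 127.8492

127.8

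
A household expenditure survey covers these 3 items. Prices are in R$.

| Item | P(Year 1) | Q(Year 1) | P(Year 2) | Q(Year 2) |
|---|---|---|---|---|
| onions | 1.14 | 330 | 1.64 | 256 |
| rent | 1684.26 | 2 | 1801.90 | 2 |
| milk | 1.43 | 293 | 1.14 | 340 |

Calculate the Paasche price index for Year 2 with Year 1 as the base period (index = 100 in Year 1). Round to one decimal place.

106.4

Paasche price index uses current-period quantities as weights.
ΣP(Year 2)·Q(Year 2) = 1.64×256 + 1801.90×2 + 1.14×340 = 419.84 + 3603.8 + 387.6 = 4411.24
ΣP(Year 1)·Q(Year 2) = 1.14×256 + 1684.26×2 + 1.43×340 = 291.84 + 3368.52 + 486.2 = 4146.56
Index = 4411.24 / 4146.56 × 100 = 106.3831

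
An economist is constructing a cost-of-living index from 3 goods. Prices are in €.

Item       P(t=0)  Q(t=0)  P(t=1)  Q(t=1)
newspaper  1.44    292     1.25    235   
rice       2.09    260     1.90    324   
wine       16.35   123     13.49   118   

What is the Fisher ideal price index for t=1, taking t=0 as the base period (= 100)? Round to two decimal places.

Laspeyres component (base-period weights):
ΣP(t=1)Q(t=0) = 1.25×292 + 1.90×260 + 13.49×123 = 365 + 494 + 1659.27 = 2518.27
ΣP(t=0)Q(t=0) = 1.44×292 + 2.09×260 + 16.35×123 = 420.48 + 543.4 + 2011.05 = 2974.93
L = 2518.27 / 2974.93 × 100 = 84.6497
Paasche component (current-period weights):
ΣP(t=1)Q(t=1) = 1.25×235 + 1.90×324 + 13.49×118 = 293.75 + 615.6 + 1591.82 = 2501.17
ΣP(t=0)Q(t=1) = 1.44×235 + 2.09×324 + 16.35×118 = 338.4 + 677.16 + 1929.3 = 2944.86
P = 2501.17 / 2944.86 × 100 = 84.9334
Fisher = √(L × P) = √(84.6497 × 84.9334) = 84.7914

84.79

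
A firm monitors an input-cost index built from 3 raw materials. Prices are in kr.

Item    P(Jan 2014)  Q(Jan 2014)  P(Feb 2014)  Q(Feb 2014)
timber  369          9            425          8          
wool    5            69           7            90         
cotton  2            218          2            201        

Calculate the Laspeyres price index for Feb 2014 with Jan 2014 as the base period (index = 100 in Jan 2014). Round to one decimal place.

Laspeyres price index uses base-period quantities as weights.
ΣP(Feb 2014)·Q(Jan 2014) = 425×9 + 7×69 + 2×218 = 3825 + 483 + 436 = 4744
ΣP(Jan 2014)·Q(Jan 2014) = 369×9 + 5×69 + 2×218 = 3321 + 345 + 436 = 4102
Index = 4744 / 4102 × 100 = 115.6509

115.7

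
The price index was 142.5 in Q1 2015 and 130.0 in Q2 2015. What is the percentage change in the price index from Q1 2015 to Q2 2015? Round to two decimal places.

Change = (130.0 − 142.5) / 142.5 × 100
       = -12.5 / 142.5 × 100 = -8.7719%

-8.77%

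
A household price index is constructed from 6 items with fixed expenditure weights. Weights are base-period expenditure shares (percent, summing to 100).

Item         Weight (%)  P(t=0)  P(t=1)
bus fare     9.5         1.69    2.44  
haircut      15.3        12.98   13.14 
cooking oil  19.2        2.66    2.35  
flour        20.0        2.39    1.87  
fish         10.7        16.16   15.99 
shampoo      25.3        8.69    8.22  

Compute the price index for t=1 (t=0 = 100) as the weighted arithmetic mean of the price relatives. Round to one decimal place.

bus fare: 9.5 × (2.44/1.69) = 9.5 × 1.443787 = 13.7160
haircut: 15.3 × (13.14/12.98) = 15.3 × 1.012327 = 15.4886
cooking oil: 19.2 × (2.35/2.66) = 19.2 × 0.883459 = 16.9624
flour: 20.0 × (1.87/2.39) = 20.0 × 0.782427 = 15.6485
fish: 10.7 × (15.99/16.16) = 10.7 × 0.989480 = 10.5874
shampoo: 25.3 × (8.22/8.69) = 25.3 × 0.945915 = 23.9316
Index = Σ wᵢ·(p₁ᵢ/p₀ᵢ) = 13.7160 + 15.4886 + 16.9624 + 15.6485 + 10.5874 + 23.9316 = 96.3346

96.3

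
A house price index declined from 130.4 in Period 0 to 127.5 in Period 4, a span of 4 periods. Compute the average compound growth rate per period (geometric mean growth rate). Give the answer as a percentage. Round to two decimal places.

-0.56%

Growth factor = (127.5/130.4)^(1/4) = (0.977761)^(1/4) = 0.994393
Growth rate = 0.994393 − 1 = -0.005607 = -0.5607%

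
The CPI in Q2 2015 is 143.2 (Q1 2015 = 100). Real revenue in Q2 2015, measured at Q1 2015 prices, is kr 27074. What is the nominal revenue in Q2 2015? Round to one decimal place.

38770.0

Nominal = Real × (Index/100) = 27074 × (143.2/100)
        = 27074 × 1.432 = 38769.9680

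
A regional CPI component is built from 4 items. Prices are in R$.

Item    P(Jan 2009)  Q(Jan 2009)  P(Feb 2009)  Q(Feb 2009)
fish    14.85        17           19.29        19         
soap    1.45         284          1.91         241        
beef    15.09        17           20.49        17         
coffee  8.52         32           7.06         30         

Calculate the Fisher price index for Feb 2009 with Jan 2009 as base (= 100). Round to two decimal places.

Laspeyres component (base-period weights):
ΣP(Feb 2009)Q(Jan 2009) = 19.29×17 + 1.91×284 + 20.49×17 + 7.06×32 = 327.93 + 542.44 + 348.33 + 225.92 = 1444.62
ΣP(Jan 2009)Q(Jan 2009) = 14.85×17 + 1.45×284 + 15.09×17 + 8.52×32 = 252.45 + 411.8 + 256.53 + 272.64 = 1193.42
L = 1444.62 / 1193.42 × 100 = 121.0488
Paasche component (current-period weights):
ΣP(Feb 2009)Q(Feb 2009) = 19.29×19 + 1.91×241 + 20.49×17 + 7.06×30 = 366.51 + 460.31 + 348.33 + 211.8 = 1386.95
ΣP(Jan 2009)Q(Feb 2009) = 14.85×19 + 1.45×241 + 15.09×17 + 8.52×30 = 282.15 + 349.45 + 256.53 + 255.6 = 1143.73
P = 1386.95 / 1143.73 × 100 = 121.2655
Fisher = √(L × P) = √(121.0488 × 121.2655) = 121.1571

121.16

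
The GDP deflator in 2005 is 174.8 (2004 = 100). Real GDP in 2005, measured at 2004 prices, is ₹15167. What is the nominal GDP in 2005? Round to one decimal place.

26511.9

Nominal = Real × (Index/100) = 15167 × (174.8/100)
        = 15167 × 1.748 = 26511.9160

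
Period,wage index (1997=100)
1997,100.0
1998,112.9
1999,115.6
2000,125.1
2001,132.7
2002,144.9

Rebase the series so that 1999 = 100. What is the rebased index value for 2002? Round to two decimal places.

Rebased(2002) = 144.9 / 115.6 × 100 = 125.3460

125.35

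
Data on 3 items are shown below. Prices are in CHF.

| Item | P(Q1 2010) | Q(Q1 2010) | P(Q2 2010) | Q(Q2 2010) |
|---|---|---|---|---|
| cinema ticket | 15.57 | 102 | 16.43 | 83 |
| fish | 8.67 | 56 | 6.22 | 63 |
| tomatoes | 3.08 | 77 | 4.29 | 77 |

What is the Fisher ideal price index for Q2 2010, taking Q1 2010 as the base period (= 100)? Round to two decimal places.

Laspeyres component (base-period weights):
ΣP(Q2 2010)Q(Q1 2010) = 16.43×102 + 6.22×56 + 4.29×77 = 1675.86 + 348.32 + 330.33 = 2354.51
ΣP(Q1 2010)Q(Q1 2010) = 15.57×102 + 8.67×56 + 3.08×77 = 1588.14 + 485.52 + 237.16 = 2310.82
L = 2354.51 / 2310.82 × 100 = 101.8907
Paasche component (current-period weights):
ΣP(Q2 2010)Q(Q2 2010) = 16.43×83 + 6.22×63 + 4.29×77 = 1363.69 + 391.86 + 330.33 = 2085.88
ΣP(Q1 2010)Q(Q2 2010) = 15.57×83 + 8.67×63 + 3.08×77 = 1292.31 + 546.21 + 237.16 = 2075.68
P = 2085.88 / 2075.68 × 100 = 100.4914
Fisher = √(L × P) = √(101.8907 × 100.4914) = 101.1886

101.19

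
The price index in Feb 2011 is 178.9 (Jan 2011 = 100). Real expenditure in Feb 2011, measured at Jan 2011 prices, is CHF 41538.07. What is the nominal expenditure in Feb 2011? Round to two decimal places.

Nominal = Real × (Index/100) = 41538.07 × (178.9/100)
        = 41538.07 × 1.789 = 74311.6072

74311.61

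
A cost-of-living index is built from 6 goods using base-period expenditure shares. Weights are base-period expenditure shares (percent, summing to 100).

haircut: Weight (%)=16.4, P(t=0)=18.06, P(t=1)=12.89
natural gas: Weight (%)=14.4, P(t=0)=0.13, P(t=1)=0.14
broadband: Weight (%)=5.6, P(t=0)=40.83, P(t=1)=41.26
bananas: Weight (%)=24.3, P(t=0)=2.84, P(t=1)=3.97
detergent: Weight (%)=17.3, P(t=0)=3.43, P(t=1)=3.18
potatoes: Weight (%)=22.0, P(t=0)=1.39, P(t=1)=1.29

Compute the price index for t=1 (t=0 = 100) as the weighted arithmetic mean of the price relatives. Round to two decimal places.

haircut: 16.4 × (12.89/18.06) = 16.4 × 0.713732 = 11.7052
natural gas: 14.4 × (0.14/0.13) = 14.4 × 1.076923 = 15.5077
broadband: 5.6 × (41.26/40.83) = 5.6 × 1.010531 = 5.6590
bananas: 24.3 × (3.97/2.84) = 24.3 × 1.397887 = 33.9687
detergent: 17.3 × (3.18/3.43) = 17.3 × 0.927114 = 16.0391
potatoes: 22.0 × (1.29/1.39) = 22.0 × 0.928058 = 20.4173
Index = Σ wᵢ·(p₁ᵢ/p₀ᵢ) = 11.7052 + 15.5077 + 5.6590 + 33.9687 + 16.0391 + 20.4173 = 103.2969

103.30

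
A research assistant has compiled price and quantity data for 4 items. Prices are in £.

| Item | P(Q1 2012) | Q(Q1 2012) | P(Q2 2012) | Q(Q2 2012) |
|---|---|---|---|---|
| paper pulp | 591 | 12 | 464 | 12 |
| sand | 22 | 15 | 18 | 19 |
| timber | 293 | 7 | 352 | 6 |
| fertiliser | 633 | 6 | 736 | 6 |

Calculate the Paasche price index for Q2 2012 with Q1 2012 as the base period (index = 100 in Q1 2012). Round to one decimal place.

Paasche price index uses current-period quantities as weights.
ΣP(Q2 2012)·Q(Q2 2012) = 464×12 + 18×19 + 352×6 + 736×6 = 5568 + 342 + 2112 + 4416 = 12438
ΣP(Q1 2012)·Q(Q2 2012) = 591×12 + 22×19 + 293×6 + 633×6 = 7092 + 418 + 1758 + 3798 = 13066
Index = 12438 / 13066 × 100 = 95.1936

95.2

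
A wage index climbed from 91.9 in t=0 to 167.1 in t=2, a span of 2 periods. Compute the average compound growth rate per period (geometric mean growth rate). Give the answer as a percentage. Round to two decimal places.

34.84%

Growth factor = (167.1/91.9)^(1/2) = (1.818281)^(1/2) = 1.348436
Growth rate = 1.348436 − 1 = 0.348436 = 34.8436%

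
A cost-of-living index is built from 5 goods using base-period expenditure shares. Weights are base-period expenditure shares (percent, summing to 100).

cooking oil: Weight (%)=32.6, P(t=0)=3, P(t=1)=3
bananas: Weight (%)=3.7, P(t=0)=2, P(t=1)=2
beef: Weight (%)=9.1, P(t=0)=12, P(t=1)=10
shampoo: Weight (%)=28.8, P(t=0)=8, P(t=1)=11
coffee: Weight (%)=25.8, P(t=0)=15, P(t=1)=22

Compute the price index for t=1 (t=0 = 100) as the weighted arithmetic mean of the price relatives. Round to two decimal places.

121.32

cooking oil: 32.6 × (3/3) = 32.6 × 1.000000 = 32.6000
bananas: 3.7 × (2/2) = 3.7 × 1.000000 = 3.7000
beef: 9.1 × (10/12) = 9.1 × 0.833333 = 7.5833
shampoo: 28.8 × (11/8) = 28.8 × 1.375000 = 39.6000
coffee: 25.8 × (22/15) = 25.8 × 1.466667 = 37.8400
Index = Σ wᵢ·(p₁ᵢ/p₀ᵢ) = 32.6000 + 3.7000 + 7.5833 + 39.6000 + 37.8400 = 121.3233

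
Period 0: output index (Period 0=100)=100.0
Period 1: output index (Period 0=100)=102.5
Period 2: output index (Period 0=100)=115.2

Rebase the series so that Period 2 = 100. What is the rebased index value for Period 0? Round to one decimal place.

Rebased(Period 0) = 100.0 / 115.2 × 100 = 86.8056

86.8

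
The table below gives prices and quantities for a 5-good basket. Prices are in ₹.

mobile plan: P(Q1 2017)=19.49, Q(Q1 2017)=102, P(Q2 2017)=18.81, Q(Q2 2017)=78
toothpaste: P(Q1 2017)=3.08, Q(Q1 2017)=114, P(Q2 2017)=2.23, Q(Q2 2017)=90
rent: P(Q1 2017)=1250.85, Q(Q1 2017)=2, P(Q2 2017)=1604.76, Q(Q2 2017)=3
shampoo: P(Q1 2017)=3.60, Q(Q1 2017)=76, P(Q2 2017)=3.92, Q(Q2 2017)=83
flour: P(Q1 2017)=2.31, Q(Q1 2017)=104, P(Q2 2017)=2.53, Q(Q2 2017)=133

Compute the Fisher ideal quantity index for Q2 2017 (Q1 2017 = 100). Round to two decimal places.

Laspeyres component (base-period weights):
ΣP(Q1 2017)Q(Q2 2017) = 19.49×78 + 3.08×90 + 1250.85×3 + 3.60×83 + 2.31×133 = 1520.22 + 277.2 + 3752.55 + 298.8 + 307.23 = 6156
ΣP(Q1 2017)Q(Q1 2017) = 19.49×102 + 3.08×114 + 1250.85×2 + 3.60×76 + 2.31×104 = 1987.98 + 351.12 + 2501.7 + 273.6 + 240.24 = 5354.64
L = 6156 / 5354.64 × 100 = 114.9657
Paasche component (current-period weights):
ΣP(Q2 2017)Q(Q2 2017) = 18.81×78 + 2.23×90 + 1604.76×3 + 3.92×83 + 2.53×133 = 1467.18 + 200.7 + 4814.28 + 325.36 + 336.49 = 7144.01
ΣP(Q2 2017)Q(Q1 2017) = 18.81×102 + 2.23×114 + 1604.76×2 + 3.92×76 + 2.53×104 = 1918.62 + 254.22 + 3209.52 + 297.92 + 263.12 = 5943.4
P = 7144.01 / 5943.4 × 100 = 120.2007
Fisher = √(L × P) = √(114.9657 × 120.2007) = 117.5541

117.55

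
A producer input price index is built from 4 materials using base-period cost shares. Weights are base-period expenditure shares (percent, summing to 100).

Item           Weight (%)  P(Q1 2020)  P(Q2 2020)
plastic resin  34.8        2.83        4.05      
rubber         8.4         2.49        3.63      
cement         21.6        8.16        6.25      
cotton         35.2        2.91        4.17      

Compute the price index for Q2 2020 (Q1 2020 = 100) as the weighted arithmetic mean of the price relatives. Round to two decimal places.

plastic resin: 34.8 × (4.05/2.83) = 34.8 × 1.431095 = 49.8021
rubber: 8.4 × (3.63/2.49) = 8.4 × 1.457831 = 12.2458
cement: 21.6 × (6.25/8.16) = 21.6 × 0.765931 = 16.5441
cotton: 35.2 × (4.17/2.91) = 35.2 × 1.432990 = 50.4412
Index = Σ wᵢ·(p₁ᵢ/p₀ᵢ) = 49.8021 + 12.2458 + 16.5441 + 50.4412 = 129.0333

129.03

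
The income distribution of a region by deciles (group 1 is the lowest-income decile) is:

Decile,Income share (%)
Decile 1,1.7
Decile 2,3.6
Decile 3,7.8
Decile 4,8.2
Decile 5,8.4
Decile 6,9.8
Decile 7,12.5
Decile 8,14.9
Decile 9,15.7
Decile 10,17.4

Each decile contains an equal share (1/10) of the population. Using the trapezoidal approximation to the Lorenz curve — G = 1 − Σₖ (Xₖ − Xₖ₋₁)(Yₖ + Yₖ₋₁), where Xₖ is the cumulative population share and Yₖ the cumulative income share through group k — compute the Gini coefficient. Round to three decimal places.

Cumulative income shares Yₖ: 0.0170, 0.0530, 0.1310, 0.2130, 0.2970, 0.3950, 0.5200, 0.6690, 0.8260, 1.0000
Σ (Xₖ−Xₖ₋₁)(Yₖ+Yₖ₋₁) = (1/10)(0.0170+0.0000) + (1/10)(0.0530+0.0170) + (1/10)(0.1310+0.0530) + (1/10)(0.2130+0.1310) + (1/10)(0.2970+0.2130) + (1/10)(0.3950+0.2970) + (1/10)(0.5200+0.3950) + (1/10)(0.6690+0.5200) + (1/10)(0.8260+0.6690) + (1/10)(1.0000+0.8260)
  = 0.0017 + 0.0070 + 0.0184 + 0.0344 + 0.0510 + 0.0692 + 0.0915 + 0.1189 + 0.1495 + 0.1826 = 0.7242
G = 1 − 0.7242 = 0.2758

0.276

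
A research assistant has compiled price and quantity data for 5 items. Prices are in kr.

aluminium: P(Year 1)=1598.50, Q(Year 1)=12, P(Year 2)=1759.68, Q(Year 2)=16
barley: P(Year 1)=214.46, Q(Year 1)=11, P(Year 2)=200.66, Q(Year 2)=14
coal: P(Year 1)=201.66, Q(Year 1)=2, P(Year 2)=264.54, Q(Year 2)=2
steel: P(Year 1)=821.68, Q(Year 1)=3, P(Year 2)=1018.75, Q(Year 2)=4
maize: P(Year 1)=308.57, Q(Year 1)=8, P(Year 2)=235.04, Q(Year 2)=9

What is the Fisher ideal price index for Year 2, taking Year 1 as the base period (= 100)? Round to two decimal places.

Laspeyres component (base-period weights):
ΣP(Year 2)Q(Year 1) = 1759.68×12 + 200.66×11 + 264.54×2 + 1018.75×3 + 235.04×8 = 21116.16 + 2207.26 + 529.08 + 3056.25 + 1880.32 = 28789.07
ΣP(Year 1)Q(Year 1) = 1598.50×12 + 214.46×11 + 201.66×2 + 821.68×3 + 308.57×8 = 19182 + 2359.06 + 403.32 + 2465.04 + 2468.56 = 26877.98
L = 28789.07 / 26877.98 × 100 = 107.1102
Paasche component (current-period weights):
ΣP(Year 2)Q(Year 2) = 1759.68×16 + 200.66×14 + 264.54×2 + 1018.75×4 + 235.04×9 = 28154.88 + 2809.24 + 529.08 + 4075 + 2115.36 = 37683.56
ΣP(Year 1)Q(Year 2) = 1598.50×16 + 214.46×14 + 201.66×2 + 821.68×4 + 308.57×9 = 25576 + 3002.44 + 403.32 + 3286.72 + 2777.13 = 35045.61
P = 37683.56 / 35045.61 × 100 = 107.5272
Fisher = √(L × P) = √(107.1102 × 107.5272) = 107.3185

107.32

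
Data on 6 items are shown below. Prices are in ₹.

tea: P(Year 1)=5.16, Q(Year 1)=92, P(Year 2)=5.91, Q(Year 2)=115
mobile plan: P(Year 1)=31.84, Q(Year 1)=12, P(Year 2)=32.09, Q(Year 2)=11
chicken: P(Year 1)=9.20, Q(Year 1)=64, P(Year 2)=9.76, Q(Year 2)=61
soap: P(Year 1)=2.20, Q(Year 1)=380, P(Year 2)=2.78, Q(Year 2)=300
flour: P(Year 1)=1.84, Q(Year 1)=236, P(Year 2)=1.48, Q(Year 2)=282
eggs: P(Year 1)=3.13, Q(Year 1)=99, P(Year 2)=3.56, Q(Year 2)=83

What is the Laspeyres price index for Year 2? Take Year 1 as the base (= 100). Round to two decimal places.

109.45

Laspeyres price index uses base-period quantities as weights.
ΣP(Year 2)·Q(Year 1) = 5.91×92 + 32.09×12 + 9.76×64 + 2.78×380 + 1.48×236 + 3.56×99 = 543.72 + 385.08 + 624.64 + 1056.4 + 349.28 + 352.44 = 3311.56
ΣP(Year 1)·Q(Year 1) = 5.16×92 + 31.84×12 + 9.20×64 + 2.20×380 + 1.84×236 + 3.13×99 = 474.72 + 382.08 + 588.8 + 836 + 434.24 + 309.87 = 3025.71
Index = 3311.56 / 3025.71 × 100 = 109.4474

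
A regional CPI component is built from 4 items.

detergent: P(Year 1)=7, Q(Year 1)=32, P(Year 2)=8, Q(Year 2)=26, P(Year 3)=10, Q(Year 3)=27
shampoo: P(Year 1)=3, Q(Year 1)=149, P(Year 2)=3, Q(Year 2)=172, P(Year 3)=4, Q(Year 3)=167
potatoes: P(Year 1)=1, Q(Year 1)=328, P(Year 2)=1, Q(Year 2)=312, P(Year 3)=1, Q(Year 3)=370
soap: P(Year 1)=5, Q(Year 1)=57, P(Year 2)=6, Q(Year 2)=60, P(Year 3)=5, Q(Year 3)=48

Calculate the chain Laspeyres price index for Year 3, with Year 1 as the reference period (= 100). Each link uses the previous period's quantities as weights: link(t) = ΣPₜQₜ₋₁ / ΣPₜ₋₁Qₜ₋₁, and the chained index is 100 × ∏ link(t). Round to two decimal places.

Link Year 1→Year 2:
ΣP(Year 2)Q(Year 1) = 8×32 + 3×149 + 1×328 + 6×57 = 256 + 447 + 328 + 342 = 1373
ΣP(Year 1)Q(Year 1) = 7×32 + 3×149 + 1×328 + 5×57 = 224 + 447 + 328 + 285 = 1284
link = 1373/1284 = 1.069315
Link Year 2→Year 3:
ΣP(Year 3)Q(Year 2) = 10×26 + 4×172 + 1×312 + 5×60 = 260 + 688 + 312 + 300 = 1560
ΣP(Year 2)Q(Year 2) = 8×26 + 3×172 + 1×312 + 6×60 = 208 + 516 + 312 + 360 = 1396
link = 1560/1396 = 1.117479
Chained index = 100 × 1.069315 × 1.117479 = 119.4936

119.49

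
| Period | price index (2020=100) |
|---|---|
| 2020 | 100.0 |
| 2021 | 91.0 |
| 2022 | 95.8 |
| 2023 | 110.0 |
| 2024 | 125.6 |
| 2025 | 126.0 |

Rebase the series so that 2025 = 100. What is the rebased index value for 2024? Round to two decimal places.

Rebased(2024) = 125.6 / 126.0 × 100 = 99.6825

99.68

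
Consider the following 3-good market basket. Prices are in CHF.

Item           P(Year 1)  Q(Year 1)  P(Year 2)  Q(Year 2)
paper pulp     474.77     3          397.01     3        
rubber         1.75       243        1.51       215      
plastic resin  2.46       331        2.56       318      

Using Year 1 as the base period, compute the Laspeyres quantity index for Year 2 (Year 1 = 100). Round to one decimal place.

Laspeyres quantity index uses base-period prices as weights.
ΣP(Year 1)·Q(Year 2) = 474.77×3 + 1.75×215 + 2.46×318 = 1424.31 + 376.25 + 782.28 = 2582.84
ΣP(Year 1)·Q(Year 1) = 474.77×3 + 1.75×243 + 2.46×331 = 1424.31 + 425.25 + 814.26 = 2663.82
Index = 2582.84 / 2663.82 × 100 = 96.9600

97.0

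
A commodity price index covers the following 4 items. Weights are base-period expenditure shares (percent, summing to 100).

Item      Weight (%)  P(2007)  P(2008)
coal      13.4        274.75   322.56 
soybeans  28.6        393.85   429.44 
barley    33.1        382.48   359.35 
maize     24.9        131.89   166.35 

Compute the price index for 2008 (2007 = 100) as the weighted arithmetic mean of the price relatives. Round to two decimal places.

109.42

coal: 13.4 × (322.56/274.75) = 13.4 × 1.174013 = 15.7318
soybeans: 28.6 × (429.44/393.85) = 28.6 × 1.090364 = 31.1844
barley: 33.1 × (359.35/382.48) = 33.1 × 0.939526 = 31.0983
maize: 24.9 × (166.35/131.89) = 24.9 × 1.261278 = 31.4058
Index = Σ wᵢ·(p₁ᵢ/p₀ᵢ) = 15.7318 + 31.1844 + 31.0983 + 31.4058 = 109.4203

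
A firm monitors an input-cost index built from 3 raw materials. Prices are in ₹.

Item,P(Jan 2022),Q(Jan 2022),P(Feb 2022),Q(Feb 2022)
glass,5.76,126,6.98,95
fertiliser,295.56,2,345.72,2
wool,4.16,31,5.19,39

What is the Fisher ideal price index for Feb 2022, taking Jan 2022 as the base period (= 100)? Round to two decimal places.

119.75

Laspeyres component (base-period weights):
ΣP(Feb 2022)Q(Jan 2022) = 6.98×126 + 345.72×2 + 5.19×31 = 879.48 + 691.44 + 160.89 = 1731.81
ΣP(Jan 2022)Q(Jan 2022) = 5.76×126 + 295.56×2 + 4.16×31 = 725.76 + 591.12 + 128.96 = 1445.84
L = 1731.81 / 1445.84 × 100 = 119.7788
Paasche component (current-period weights):
ΣP(Feb 2022)Q(Feb 2022) = 6.98×95 + 345.72×2 + 5.19×39 = 663.1 + 691.44 + 202.41 = 1556.95
ΣP(Jan 2022)Q(Feb 2022) = 5.76×95 + 295.56×2 + 4.16×39 = 547.2 + 591.12 + 162.24 = 1300.56
P = 1556.95 / 1300.56 × 100 = 119.7138
Fisher = √(L × P) = √(119.7788 × 119.7138) = 119.7463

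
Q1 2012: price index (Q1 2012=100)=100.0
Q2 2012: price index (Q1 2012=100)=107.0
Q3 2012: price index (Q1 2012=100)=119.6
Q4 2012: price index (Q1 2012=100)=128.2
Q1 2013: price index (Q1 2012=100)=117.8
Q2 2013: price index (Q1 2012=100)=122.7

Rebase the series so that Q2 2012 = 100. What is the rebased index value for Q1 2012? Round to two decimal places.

93.46

Rebased(Q1 2012) = 100.0 / 107.0 × 100 = 93.4579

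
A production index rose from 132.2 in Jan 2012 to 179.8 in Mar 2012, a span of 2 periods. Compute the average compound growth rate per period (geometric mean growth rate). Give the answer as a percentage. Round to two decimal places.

16.62%

Growth factor = (179.8/132.2)^(1/2) = (1.360061)^(1/2) = 1.166216
Growth rate = 1.166216 − 1 = 0.166216 = 16.6216%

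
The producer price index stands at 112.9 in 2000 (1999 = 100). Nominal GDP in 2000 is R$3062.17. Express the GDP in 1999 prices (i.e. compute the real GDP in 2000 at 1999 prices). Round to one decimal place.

Real = Nominal ÷ (Index/100) = 3062.17 ÷ (112.9/100)
     = 3062.17 ÷ 1.129 = 2712.2852

2712.3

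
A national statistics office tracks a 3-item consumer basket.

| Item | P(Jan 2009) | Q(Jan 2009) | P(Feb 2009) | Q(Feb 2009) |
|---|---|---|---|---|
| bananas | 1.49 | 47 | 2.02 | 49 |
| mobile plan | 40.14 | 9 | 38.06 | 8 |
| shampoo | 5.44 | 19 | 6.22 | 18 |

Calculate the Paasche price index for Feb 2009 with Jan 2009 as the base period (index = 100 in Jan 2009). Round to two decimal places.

104.75

Paasche price index uses current-period quantities as weights.
ΣP(Feb 2009)·Q(Feb 2009) = 2.02×49 + 38.06×8 + 6.22×18 = 98.98 + 304.48 + 111.96 = 515.42
ΣP(Jan 2009)·Q(Feb 2009) = 1.49×49 + 40.14×8 + 5.44×18 = 73.01 + 321.12 + 97.92 = 492.05
Index = 515.42 / 492.05 × 100 = 104.7495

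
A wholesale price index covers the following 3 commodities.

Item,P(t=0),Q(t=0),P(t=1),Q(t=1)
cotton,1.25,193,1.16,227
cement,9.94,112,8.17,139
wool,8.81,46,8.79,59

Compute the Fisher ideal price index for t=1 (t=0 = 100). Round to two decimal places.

Laspeyres component (base-period weights):
ΣP(t=1)Q(t=0) = 1.16×193 + 8.17×112 + 8.79×46 = 223.88 + 915.04 + 404.34 = 1543.26
ΣP(t=0)Q(t=0) = 1.25×193 + 9.94×112 + 8.81×46 = 241.25 + 1113.28 + 405.26 = 1759.79
L = 1543.26 / 1759.79 × 100 = 87.6957
Paasche component (current-period weights):
ΣP(t=1)Q(t=1) = 1.16×227 + 8.17×139 + 8.79×59 = 263.32 + 1135.63 + 518.61 = 1917.56
ΣP(t=0)Q(t=1) = 1.25×227 + 9.94×139 + 8.81×59 = 283.75 + 1381.66 + 519.79 = 2185.2
P = 1917.56 / 2185.2 × 100 = 87.7522
Fisher = √(L × P) = √(87.6957 × 87.7522) = 87.7239

87.72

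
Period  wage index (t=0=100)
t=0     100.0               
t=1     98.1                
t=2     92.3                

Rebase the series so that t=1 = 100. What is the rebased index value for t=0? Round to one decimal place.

Rebased(t=0) = 100.0 / 98.1 × 100 = 101.9368

101.9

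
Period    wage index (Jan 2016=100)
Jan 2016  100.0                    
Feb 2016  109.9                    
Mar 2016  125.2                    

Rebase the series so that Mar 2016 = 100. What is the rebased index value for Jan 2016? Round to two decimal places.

79.87

Rebased(Jan 2016) = 100.0 / 125.2 × 100 = 79.8722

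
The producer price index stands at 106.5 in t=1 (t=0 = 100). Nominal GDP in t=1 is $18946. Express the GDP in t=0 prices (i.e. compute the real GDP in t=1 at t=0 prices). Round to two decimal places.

17789.67

Real = Nominal ÷ (Index/100) = 18946 ÷ (106.5/100)
     = 18946 ÷ 1.065 = 17789.6714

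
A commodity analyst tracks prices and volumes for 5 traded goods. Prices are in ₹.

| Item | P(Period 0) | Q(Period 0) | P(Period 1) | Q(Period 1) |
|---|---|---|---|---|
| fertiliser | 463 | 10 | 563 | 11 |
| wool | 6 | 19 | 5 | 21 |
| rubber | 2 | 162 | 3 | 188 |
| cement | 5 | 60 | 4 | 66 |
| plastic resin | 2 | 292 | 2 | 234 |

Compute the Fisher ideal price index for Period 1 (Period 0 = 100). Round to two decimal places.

118.49

Laspeyres component (base-period weights):
ΣP(Period 1)Q(Period 0) = 563×10 + 5×19 + 3×162 + 4×60 + 2×292 = 5630 + 95 + 486 + 240 + 584 = 7035
ΣP(Period 0)Q(Period 0) = 463×10 + 6×19 + 2×162 + 5×60 + 2×292 = 4630 + 114 + 324 + 300 + 584 = 5952
L = 7035 / 5952 × 100 = 118.1956
Paasche component (current-period weights):
ΣP(Period 1)Q(Period 1) = 563×11 + 5×21 + 3×188 + 4×66 + 2×234 = 6193 + 105 + 564 + 264 + 468 = 7594
ΣP(Period 0)Q(Period 1) = 463×11 + 6×21 + 2×188 + 5×66 + 2×234 = 5093 + 126 + 376 + 330 + 468 = 6393
P = 7594 / 6393 × 100 = 118.7862
Fisher = √(L × P) = √(118.1956 × 118.7862) = 118.4905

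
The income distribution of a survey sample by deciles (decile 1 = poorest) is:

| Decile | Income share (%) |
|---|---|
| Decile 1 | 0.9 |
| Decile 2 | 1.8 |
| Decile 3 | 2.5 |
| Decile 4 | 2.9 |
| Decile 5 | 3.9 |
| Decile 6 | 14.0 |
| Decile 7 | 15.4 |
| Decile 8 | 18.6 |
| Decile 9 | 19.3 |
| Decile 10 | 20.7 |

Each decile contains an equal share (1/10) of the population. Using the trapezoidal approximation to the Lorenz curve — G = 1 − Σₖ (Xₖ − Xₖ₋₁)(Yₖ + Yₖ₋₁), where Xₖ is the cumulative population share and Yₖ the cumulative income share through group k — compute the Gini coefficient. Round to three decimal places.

0.429

Cumulative income shares Yₖ: 0.0090, 0.0270, 0.0520, 0.0810, 0.1200, 0.2600, 0.4140, 0.6000, 0.7930, 1.0000
Σ (Xₖ−Xₖ₋₁)(Yₖ+Yₖ₋₁) = (1/10)(0.0090+0.0000) + (1/10)(0.0270+0.0090) + (1/10)(0.0520+0.0270) + (1/10)(0.0810+0.0520) + (1/10)(0.1200+0.0810) + (1/10)(0.2600+0.1200) + (1/10)(0.4140+0.2600) + (1/10)(0.6000+0.4140) + (1/10)(0.7930+0.6000) + (1/10)(1.0000+0.7930)
  = 0.0009 + 0.0036 + 0.0079 + 0.0133 + 0.0201 + 0.0380 + 0.0674 + 0.1014 + 0.1393 + 0.1793 = 0.5712
G = 1 − 0.5712 = 0.4288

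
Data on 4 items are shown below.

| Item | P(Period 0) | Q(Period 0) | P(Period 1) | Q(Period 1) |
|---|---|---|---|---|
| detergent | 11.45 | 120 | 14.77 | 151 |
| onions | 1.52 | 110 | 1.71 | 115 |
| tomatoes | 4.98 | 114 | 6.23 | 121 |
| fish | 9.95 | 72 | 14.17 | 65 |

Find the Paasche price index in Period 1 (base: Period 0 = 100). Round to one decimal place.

130.1

Paasche price index uses current-period quantities as weights.
ΣP(Period 1)·Q(Period 1) = 14.77×151 + 1.71×115 + 6.23×121 + 14.17×65 = 2230.27 + 196.65 + 753.83 + 921.05 = 4101.8
ΣP(Period 0)·Q(Period 1) = 11.45×151 + 1.52×115 + 4.98×121 + 9.95×65 = 1728.95 + 174.8 + 602.58 + 646.75 = 3153.08
Index = 4101.8 / 3153.08 × 100 = 130.0887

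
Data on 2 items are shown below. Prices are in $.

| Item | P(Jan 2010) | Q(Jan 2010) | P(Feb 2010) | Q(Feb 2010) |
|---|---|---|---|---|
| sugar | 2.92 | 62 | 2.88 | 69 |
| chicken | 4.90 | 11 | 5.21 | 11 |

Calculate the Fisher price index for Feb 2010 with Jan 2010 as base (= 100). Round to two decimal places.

Laspeyres component (base-period weights):
ΣP(Feb 2010)Q(Jan 2010) = 2.88×62 + 5.21×11 = 178.56 + 57.31 = 235.87
ΣP(Jan 2010)Q(Jan 2010) = 2.92×62 + 4.90×11 = 181.04 + 53.9 = 234.94
L = 235.87 / 234.94 × 100 = 100.3958
Paasche component (current-period weights):
ΣP(Feb 2010)Q(Feb 2010) = 2.88×69 + 5.21×11 = 198.72 + 57.31 = 256.03
ΣP(Jan 2010)Q(Feb 2010) = 2.92×69 + 4.90×11 = 201.48 + 53.9 = 255.38
P = 256.03 / 255.38 × 100 = 100.2545
Fisher = √(L × P) = √(100.3958 × 100.2545) = 100.3252

100.33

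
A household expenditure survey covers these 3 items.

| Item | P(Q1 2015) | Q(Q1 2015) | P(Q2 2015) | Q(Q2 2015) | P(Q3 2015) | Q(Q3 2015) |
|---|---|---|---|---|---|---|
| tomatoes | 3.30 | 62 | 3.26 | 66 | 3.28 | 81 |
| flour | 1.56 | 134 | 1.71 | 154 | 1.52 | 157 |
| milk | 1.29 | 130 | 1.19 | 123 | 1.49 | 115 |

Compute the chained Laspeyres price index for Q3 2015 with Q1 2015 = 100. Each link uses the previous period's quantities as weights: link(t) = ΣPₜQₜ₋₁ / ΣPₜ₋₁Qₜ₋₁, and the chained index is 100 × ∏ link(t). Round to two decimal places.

Link Q1 2015→Q2 2015:
ΣP(Q2 2015)Q(Q1 2015) = 3.26×62 + 1.71×134 + 1.19×130 = 202.12 + 229.14 + 154.7 = 585.96
ΣP(Q1 2015)Q(Q1 2015) = 3.30×62 + 1.56×134 + 1.29×130 = 204.6 + 209.04 + 167.7 = 581.34
link = 585.96/581.34 = 1.007947
Link Q2 2015→Q3 2015:
ΣP(Q3 2015)Q(Q2 2015) = 3.28×66 + 1.52×154 + 1.49×123 = 216.48 + 234.08 + 183.27 = 633.83
ΣP(Q2 2015)Q(Q2 2015) = 3.26×66 + 1.71×154 + 1.19×123 = 215.16 + 263.34 + 146.37 = 624.87
link = 633.83/624.87 = 1.014339
Chained index = 100 × 1.007947 × 1.014339 = 102.2400

102.24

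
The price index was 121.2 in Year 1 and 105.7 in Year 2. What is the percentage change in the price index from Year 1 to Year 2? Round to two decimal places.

Change = (105.7 − 121.2) / 121.2 × 100
       = -15.5 / 121.2 × 100 = -12.7888%

-12.79%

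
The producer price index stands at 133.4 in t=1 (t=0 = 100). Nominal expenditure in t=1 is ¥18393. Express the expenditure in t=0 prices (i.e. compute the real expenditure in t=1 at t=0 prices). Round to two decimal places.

Real = Nominal ÷ (Index/100) = 18393 ÷ (133.4/100)
     = 18393 ÷ 1.334 = 13787.8561

13787.86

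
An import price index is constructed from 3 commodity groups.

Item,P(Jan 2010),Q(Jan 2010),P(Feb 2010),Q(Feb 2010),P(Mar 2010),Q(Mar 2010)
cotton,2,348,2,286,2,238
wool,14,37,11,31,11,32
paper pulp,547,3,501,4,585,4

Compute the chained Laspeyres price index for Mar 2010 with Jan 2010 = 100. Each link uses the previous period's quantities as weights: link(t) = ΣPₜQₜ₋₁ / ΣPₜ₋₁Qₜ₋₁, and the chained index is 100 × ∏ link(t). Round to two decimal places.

Link Jan 2010→Feb 2010:
ΣP(Feb 2010)Q(Jan 2010) = 2×348 + 11×37 + 501×3 = 696 + 407 + 1503 = 2606
ΣP(Jan 2010)Q(Jan 2010) = 2×348 + 14×37 + 547×3 = 696 + 518 + 1641 = 2855
link = 2606/2855 = 0.912785
Link Feb 2010→Mar 2010:
ΣP(Mar 2010)Q(Feb 2010) = 2×286 + 11×31 + 585×4 = 572 + 341 + 2340 = 3253
ΣP(Feb 2010)Q(Feb 2010) = 2×286 + 11×31 + 501×4 = 572 + 341 + 2004 = 2917
link = 3253/2917 = 1.115187
Chained index = 100 × 0.912785 × 1.115187 = 101.7925

101.79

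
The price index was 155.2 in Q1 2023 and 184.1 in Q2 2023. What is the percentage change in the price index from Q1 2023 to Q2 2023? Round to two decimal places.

18.62%

Change = (184.1 − 155.2) / 155.2 × 100
       = 28.9 / 155.2 × 100 = 18.6211%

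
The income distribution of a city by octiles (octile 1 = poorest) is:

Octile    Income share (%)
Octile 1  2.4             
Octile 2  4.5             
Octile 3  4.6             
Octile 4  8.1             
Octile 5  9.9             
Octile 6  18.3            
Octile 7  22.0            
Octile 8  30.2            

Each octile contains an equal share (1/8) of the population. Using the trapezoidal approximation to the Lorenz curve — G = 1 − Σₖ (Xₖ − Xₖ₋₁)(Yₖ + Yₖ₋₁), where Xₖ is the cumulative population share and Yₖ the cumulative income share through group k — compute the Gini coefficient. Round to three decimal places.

0.406

Cumulative income shares Yₖ: 0.0240, 0.0690, 0.1150, 0.1960, 0.2950, 0.4780, 0.6980, 1.0000
Σ (Xₖ−Xₖ₋₁)(Yₖ+Yₖ₋₁) = (1/8)(0.0240+0.0000) + (1/8)(0.0690+0.0240) + (1/8)(0.1150+0.0690) + (1/8)(0.1960+0.1150) + (1/8)(0.2950+0.1960) + (1/8)(0.4780+0.2950) + (1/8)(0.6980+0.4780) + (1/8)(1.0000+0.6980)
  = 0.0030 + 0.0116 + 0.0230 + 0.0389 + 0.0614 + 0.0966 + 0.1470 + 0.2122 = 0.5938
G = 1 − 0.5938 = 0.4062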